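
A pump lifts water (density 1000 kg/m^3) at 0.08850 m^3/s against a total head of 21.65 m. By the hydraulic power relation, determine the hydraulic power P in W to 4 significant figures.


Approach: apply the hydraulic power relation, P = rho*g*Q*H.
P = 1000 * 9.81 * 0.08850 * 21.65 = 18800 W
Therefore the hydraulic power P = 18800 W.


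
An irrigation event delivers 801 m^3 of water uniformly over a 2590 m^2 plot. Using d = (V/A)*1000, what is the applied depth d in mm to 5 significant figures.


d = (801 / 2590) * 1000 = 309.27 mm
Therefore the applied depth d = 309.27 mm.


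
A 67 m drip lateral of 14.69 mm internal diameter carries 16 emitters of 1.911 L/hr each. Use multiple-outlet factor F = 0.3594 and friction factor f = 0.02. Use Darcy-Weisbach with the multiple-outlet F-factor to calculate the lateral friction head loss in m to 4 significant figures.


Approach: apply Darcy-Weisbach with the multiple-outlet F-factor, Q = n*q/(3600*1000) m^3/s; v = Q/A; hf = F*f*(L/D)*(v^2/(2g)).
Q = 16*1.911/(3600*1000) = 8.49333e-06 m^3/s
A = pi*(14.69e-3/2)^2 = 1.69486e-04 m^2, so v = Q/A = 0.0501123 m/s
hf = 0.3594*0.02*(67/0.01469)*(0.0501123^2/(2*9.81)) = 0.004196 m
Therefore the lateral friction head loss = 0.004196 m.


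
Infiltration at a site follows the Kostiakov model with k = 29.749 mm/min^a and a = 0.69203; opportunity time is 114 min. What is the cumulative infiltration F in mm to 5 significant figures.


Approach: apply the Kostiakov infiltration equation, F = k*t^a.
F = 29.749 * 114^0.69203 = 788.70 mm
Therefore the cumulative infiltration F = 788.70 mm.


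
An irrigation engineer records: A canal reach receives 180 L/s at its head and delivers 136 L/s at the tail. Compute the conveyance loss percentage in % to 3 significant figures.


Approach: apply the conveyance loss ratio, loss% = ((Q_head - Q_tail)/Q_head)*100.
loss = ((180 - 136)/180)*100 = 24.4 %
Therefore the conveyance loss percentage = 24.4 %.


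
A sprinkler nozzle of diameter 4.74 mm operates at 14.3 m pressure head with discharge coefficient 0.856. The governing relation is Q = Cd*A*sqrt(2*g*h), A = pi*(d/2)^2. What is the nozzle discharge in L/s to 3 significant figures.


A = pi*(4.74e-3/2)^2 = 1.7646e-05 m^2
Q = 0.856 * 1.7646e-05 * sqrt(2*9.81*14.3) * 1000 = 0.253 L/s
Therefore the nozzle discharge = 0.253 L/s.


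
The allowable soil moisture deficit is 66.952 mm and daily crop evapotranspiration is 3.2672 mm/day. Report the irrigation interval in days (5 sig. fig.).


Approach: apply the irrigation interval relation, interval = SMD / ETc.
interval = 66.952 / 3.2672 = 20.492 days
Therefore the irrigation interval = 20.492 days.


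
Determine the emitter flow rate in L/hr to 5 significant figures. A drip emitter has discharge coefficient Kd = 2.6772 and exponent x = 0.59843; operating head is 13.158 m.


Approach: apply the emitter characteristic equation, q = Kd * h^x.
q = 2.6772 * 13.158^0.59843 = 12.515 L/hr
Therefore the emitter flow rate = 12.515 L/hr.


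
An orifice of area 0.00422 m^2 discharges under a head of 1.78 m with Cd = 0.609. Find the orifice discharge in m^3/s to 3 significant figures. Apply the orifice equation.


Approach: apply the orifice equation, Q = Cd*A*sqrt(2*g*h).
Q = 0.609 * 0.00422 * sqrt(2*9.81*1.78) = 0.0152 m^3/s
Therefore the orifice discharge = 0.0152 m^3/s.


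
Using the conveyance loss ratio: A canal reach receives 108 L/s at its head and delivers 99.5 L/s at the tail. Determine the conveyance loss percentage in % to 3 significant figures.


Approach: apply the conveyance loss ratio, loss% = ((Q_head - Q_tail)/Q_head)*100.
loss = ((108 - 99.5)/108)*100 = 7.87 %
Therefore the conveyance loss percentage = 7.87 %.


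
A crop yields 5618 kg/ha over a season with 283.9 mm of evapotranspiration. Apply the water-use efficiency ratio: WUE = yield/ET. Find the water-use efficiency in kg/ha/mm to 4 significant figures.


WUE = 5618 / 283.9 = 19.79 kg/ha/mm
Therefore the water-use efficiency = 19.79 kg/ha/mm.


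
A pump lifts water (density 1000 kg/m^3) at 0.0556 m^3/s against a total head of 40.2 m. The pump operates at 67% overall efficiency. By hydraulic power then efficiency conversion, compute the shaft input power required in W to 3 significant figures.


Approach: apply hydraulic power then efficiency conversion, P = rho*g*Q*H; P_in = P/eta.
Step 1 — hydraulic power (P = rho*g*Q*H):
  P = 1000 * 9.81 * 0.0556 * 40.2 = 21927 W
Step 2 — input power: P_in = P/eta = 21927 / 0.67 = 32700 W
Therefore the shaft input power required = 32700 W.


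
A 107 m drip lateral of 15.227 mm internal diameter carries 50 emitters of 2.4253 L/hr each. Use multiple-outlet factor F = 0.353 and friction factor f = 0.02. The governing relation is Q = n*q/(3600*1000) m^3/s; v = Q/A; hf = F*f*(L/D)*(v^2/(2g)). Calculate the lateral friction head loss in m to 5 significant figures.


Q = 50*2.4253/(3600*1000) = 3.368472e-05 m^3/s
A = pi*(15.227e-3/2)^2 = 1.821036e-04 m^2, so v = Q/A = 0.1849756 m/s
hf = 0.353*0.02*(107/0.015227)*(0.1849756^2/(2*9.81)) = 0.086517 m
Therefore the lateral friction head loss = 0.086517 m.


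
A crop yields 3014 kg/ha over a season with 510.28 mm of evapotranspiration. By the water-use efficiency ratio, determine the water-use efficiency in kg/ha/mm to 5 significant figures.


Approach: apply the water-use efficiency ratio, WUE = yield/ET.
WUE = 3014 / 510.28 = 5.9066 kg/ha/mm
Therefore the water-use efficiency = 5.9066 kg/ha/mm.


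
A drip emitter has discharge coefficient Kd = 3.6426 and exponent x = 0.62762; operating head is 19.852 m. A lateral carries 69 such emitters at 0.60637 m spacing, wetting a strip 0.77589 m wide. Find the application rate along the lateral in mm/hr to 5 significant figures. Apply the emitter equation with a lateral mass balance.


Approach: apply the emitter equation with a lateral mass balance, q = Kd*h^x; Q = n*q; rate = Q/(n*spacing*width).
Step 1 — single emitter flow (q = Kd*h^x):
  q = 3.6426 * 19.852^0.62762 = 23.76509 L/hr
Step 2 — total lateral flow: Q = 69 * 23.76509 = 1639.791 L/hr
Step 3 — wetted area: A = 69 * 0.60637 * 0.77589 = 32.46287 m^2
Step 4 — application rate: Q/A = 1639.791/32.46287 = 50.513 mm/hr
Therefore the application rate along the lateral = 50.513 mm/hr.


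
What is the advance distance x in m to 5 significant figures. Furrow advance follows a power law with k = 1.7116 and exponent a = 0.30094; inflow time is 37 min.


Approach: apply the power-law advance function, x = k*t^a.
x = 1.7116 * 37^0.30094 = 5.0738 m
Therefore the advance distance x = 5.0738 m.


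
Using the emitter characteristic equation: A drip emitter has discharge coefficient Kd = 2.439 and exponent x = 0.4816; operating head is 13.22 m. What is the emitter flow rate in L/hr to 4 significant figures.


Approach: apply the emitter characteristic equation, q = Kd * h^x.
q = 2.439 * 13.22^0.4816 = 8.457 L/hr
Therefore the emitter flow rate = 8.457 L/hr.


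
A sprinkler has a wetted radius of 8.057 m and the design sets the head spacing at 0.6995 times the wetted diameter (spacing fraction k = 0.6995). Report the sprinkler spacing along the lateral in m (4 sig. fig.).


Approach: apply the sprinkler spacing rule (spacing as a fraction of wetted diameter), S = k*(2*R).
S = 0.6995 * (2 * 8.057) = 11.27 m
Therefore the sprinkler spacing along the lateral = 11.27 m.


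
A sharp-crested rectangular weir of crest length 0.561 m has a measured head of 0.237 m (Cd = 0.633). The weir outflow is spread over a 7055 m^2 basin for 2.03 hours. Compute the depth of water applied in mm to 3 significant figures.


Approach: apply the rectangular weir equation with a volume-to-depth conversion, Q = (2/3)*Cd*L*sqrt(2g)*H^1.5; d = Q*t/A * 1000.
Step 1 — weir discharge:
  Q = (2/3)*0.633*0.561*sqrt(2*9.81)*0.237^1.5 = 0.12099 m^3/s
Step 2 — volume: V = 0.12099 * 2.03*3600 = 884.19 m^3
Step 3 — depth: d = V/A * 1000 = 884.19/7055 * 1000 = 125 mm
Therefore the depth of water applied = 125 mm.


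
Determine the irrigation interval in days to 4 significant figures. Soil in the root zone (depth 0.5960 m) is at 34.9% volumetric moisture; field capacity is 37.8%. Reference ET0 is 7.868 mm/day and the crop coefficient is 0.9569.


Approach: apply soil-water budget scheduling, SMD = (FC-theta)/100*depth*1000; ETc = ET0*Kc; interval = SMD/ETc.
Step 1 — soil moisture deficit:
  SMD = (37.8 - 34.9)/100 * 0.5960 * 1000 = 17.2840 mm
Step 2 — daily crop ET (ETc = ET0*Kc):
  ETc = 7.868 * 0.9569 = 7.52889 mm/day
Step 3 — irrigation interval (SMD/ETc):
  interval = 17.2840 / 7.52889 = 2.296 days
Therefore the irrigation interval = 2.296 days.


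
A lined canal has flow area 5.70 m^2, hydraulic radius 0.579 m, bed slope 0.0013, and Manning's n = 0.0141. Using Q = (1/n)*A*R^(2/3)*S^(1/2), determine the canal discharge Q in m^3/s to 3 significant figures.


Q = (1/0.0141) * 5.70 * 0.579^(2/3) * 0.0013^(1/2) = 10.1 m^3/s
Therefore the canal discharge Q = 10.1 m^3/s.


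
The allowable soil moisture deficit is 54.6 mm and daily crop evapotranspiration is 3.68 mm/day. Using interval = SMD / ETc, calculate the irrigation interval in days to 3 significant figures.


interval = 54.6 / 3.68 = 14.8 days
Therefore the irrigation interval = 14.8 days.


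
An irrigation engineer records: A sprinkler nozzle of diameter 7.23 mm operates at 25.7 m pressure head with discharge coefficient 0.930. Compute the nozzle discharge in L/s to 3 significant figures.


Approach: apply the orifice equation, Q = Cd*A*sqrt(2*g*h), A = pi*(d/2)^2.
A = pi*(7.23e-3/2)^2 = 4.1055e-05 m^2
Q = 0.930 * 4.1055e-05 * sqrt(2*9.81*25.7) * 1000 = 0.857 L/s
Therefore the nozzle discharge = 0.857 L/s.


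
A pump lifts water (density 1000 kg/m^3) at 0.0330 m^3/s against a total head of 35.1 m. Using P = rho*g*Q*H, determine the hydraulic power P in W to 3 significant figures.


P = 1000 * 9.81 * 0.0330 * 35.1 = 11400 W
Therefore the hydraulic power P = 11400 W.


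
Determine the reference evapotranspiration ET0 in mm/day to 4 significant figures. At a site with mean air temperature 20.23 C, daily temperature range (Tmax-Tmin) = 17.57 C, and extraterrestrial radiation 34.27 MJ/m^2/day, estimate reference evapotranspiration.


Approach: apply the Hargreaves-Samani method, ET0 = 0.0023*(Tmean+17.8)*sqrt(Tmax-Tmin)*0.408*Ra.
ET0 = 0.0023*(20.23+17.8)*sqrt(17.57)*0.408*34.27 = 5.126 mm/day
Therefore the reference evapotranspiration ET0 = 5.126 mm/day.


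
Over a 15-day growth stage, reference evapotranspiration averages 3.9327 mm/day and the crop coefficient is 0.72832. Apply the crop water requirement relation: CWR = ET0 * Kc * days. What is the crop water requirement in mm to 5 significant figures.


CWR = 3.9327 * 0.72832 * 15 = 42.964 mm
Therefore the crop water requirement = 42.964 mm.


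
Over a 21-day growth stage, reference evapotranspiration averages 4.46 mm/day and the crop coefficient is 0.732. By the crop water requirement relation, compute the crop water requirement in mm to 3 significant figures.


Approach: apply the crop water requirement relation, CWR = ET0 * Kc * days.
CWR = 4.46 * 0.732 * 21 = 68.6 mm
Therefore the crop water requirement = 68.6 mm.


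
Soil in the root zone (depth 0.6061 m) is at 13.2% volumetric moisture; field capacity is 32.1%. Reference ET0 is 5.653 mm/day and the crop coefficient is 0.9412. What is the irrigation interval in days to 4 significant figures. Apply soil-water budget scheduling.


Approach: apply soil-water budget scheduling, SMD = (FC-theta)/100*depth*1000; ETc = ET0*Kc; interval = SMD/ETc.
Step 1 — soil moisture deficit:
  SMD = (32.1 - 13.2)/100 * 0.6061 * 1000 = 114.553 mm
Step 2 — daily crop ET (ETc = ET0*Kc):
  ETc = 5.653 * 0.9412 = 5.32060 mm/day
Step 3 — irrigation interval (SMD/ETc):
  interval = 114.553 / 5.32060 = 21.53 days
Therefore the irrigation interval = 21.53 days.


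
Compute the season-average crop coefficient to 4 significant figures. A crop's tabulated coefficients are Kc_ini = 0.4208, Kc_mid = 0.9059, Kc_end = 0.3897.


Approach: apply a simple seasonal average, Kc_avg = (Kc_ini + Kc_mid + Kc_end)/3.
Kc_avg = (0.4208 + 0.9059 + 0.3897)/3 = 0.5721
Therefore the season-average crop coefficient = 0.5721.


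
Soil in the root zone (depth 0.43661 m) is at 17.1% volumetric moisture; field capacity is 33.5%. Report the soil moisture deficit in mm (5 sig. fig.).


Approach: apply the soil moisture deficit relation, SMD = (FC - theta)/100 * depth * 1000.
SMD = (33.5 - 17.1)/100 * 0.43661 * 1000 = 71.604 mm
Therefore the soil moisture deficit = 71.604 mm.


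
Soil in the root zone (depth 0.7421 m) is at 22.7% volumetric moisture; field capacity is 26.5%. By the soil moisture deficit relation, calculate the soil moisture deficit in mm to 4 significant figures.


Approach: apply the soil moisture deficit relation, SMD = (FC - theta)/100 * depth * 1000.
SMD = (26.5 - 22.7)/100 * 0.7421 * 1000 = 28.20 mm
Therefore the soil moisture deficit = 28.20 mm.


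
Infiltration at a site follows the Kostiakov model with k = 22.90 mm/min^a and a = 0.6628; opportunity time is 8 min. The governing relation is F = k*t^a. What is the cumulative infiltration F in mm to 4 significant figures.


F = 22.90 * 8^0.6628 = 90.87 mm
Therefore the cumulative infiltration F = 90.87 mm.


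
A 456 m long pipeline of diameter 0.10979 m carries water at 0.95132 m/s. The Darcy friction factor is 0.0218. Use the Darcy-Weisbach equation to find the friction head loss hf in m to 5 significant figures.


Approach: apply the Darcy-Weisbach equation, hf = f*(L/D)*(v^2/(2g)).
hf = 0.0218 * (456/0.10979) * (0.95132^2 / (2*9.81))
hf = 4.1765 m
Therefore the friction head loss hf = 4.1765 m.


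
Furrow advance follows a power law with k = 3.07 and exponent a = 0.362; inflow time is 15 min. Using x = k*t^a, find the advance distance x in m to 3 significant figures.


x = 3.07 * 15^0.362 = 8.18 m
Therefore the advance distance x = 8.18 m.


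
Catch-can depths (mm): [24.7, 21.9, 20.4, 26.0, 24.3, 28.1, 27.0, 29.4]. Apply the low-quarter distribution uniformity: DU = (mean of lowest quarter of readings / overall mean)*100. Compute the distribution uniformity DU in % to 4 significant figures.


sorted lowest 2 of 8: [20.4, 21.9] -> mean = 21.1500 mm
overall mean = 25.2250 mm
DU = (21.1500/25.2250)*100 = 83.85 %
Therefore the distribution uniformity DU = 83.85 %.


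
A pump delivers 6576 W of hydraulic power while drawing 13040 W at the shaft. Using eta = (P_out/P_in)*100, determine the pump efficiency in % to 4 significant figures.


eta = (6576 / 13040) * 100 = 50.43 %
Therefore the pump efficiency = 50.43 %.


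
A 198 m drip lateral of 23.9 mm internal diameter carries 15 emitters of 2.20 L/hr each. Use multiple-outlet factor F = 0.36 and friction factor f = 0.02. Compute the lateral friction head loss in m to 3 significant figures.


Approach: apply Darcy-Weisbach with the multiple-outlet F-factor, Q = n*q/(3600*1000) m^3/s; v = Q/A; hf = F*f*(L/D)*(v^2/(2g)).
Q = 15*2.20/(3600*1000) = 9.1667e-06 m^3/s
A = pi*(23.9e-3/2)^2 = 4.4863e-04 m^2, so v = Q/A = 0.020433 m/s
hf = 0.36*0.02*(198/0.0239)*(0.020433^2/(2*9.81)) = 0.00127 m
Therefore the lateral friction head loss = 0.00127 m.


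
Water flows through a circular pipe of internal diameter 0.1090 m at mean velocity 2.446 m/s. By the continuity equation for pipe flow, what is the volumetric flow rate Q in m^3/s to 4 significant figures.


Approach: apply the continuity equation for pipe flow, Q = A * v with A = pi*(D/2)^2.
A = pi*(0.1090/2)^2 = 0.00933132 m^2
Q = 0.00933132 * 2.446 = 0.02282 m^3/s
Therefore the volumetric flow rate Q = 0.02282 m^3/s.


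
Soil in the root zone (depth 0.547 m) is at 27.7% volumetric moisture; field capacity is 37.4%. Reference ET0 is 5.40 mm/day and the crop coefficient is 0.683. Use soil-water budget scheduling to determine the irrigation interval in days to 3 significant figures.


Approach: apply soil-water budget scheduling, SMD = (FC-theta)/100*depth*1000; ETc = ET0*Kc; interval = SMD/ETc.
Step 1 — soil moisture deficit:
  SMD = (37.4 - 27.7)/100 * 0.547 * 1000 = 53.059 mm
Step 2 — daily crop ET (ETc = ET0*Kc):
  ETc = 5.40 * 0.683 = 3.6882 mm/day
Step 3 — irrigation interval (SMD/ETc):
  interval = 53.059 / 3.6882 = 14.4 days
Therefore the irrigation interval = 14.4 days.


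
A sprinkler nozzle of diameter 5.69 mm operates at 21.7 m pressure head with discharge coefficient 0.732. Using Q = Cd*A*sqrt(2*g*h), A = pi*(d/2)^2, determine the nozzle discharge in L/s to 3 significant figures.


A = pi*(5.69e-3/2)^2 = 2.5428e-05 m^2
Q = 0.732 * 2.5428e-05 * sqrt(2*9.81*21.7) * 1000 = 0.384 L/s
Therefore the nozzle discharge = 0.384 L/s.


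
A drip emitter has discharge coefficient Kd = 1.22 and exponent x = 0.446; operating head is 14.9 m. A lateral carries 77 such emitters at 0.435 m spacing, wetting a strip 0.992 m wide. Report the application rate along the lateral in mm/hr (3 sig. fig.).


Approach: apply the emitter equation with a lateral mass balance, q = Kd*h^x; Q = n*q; rate = Q/(n*spacing*width).
Step 1 — single emitter flow (q = Kd*h^x):
  q = 1.22 * 14.9^0.446 = 4.0701 L/hr
Step 2 — total lateral flow: Q = 77 * 4.0701 = 313.39 L/hr
Step 3 — wetted area: A = 77 * 0.435 * 0.992 = 33.227 m^2
Step 4 — application rate: Q/A = 313.39/33.227 = 9.43 mm/hr
Therefore the application rate along the lateral = 9.43 mm/hr.


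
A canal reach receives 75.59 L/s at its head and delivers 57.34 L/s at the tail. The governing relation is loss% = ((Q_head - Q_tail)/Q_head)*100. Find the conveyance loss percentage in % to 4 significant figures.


loss = ((75.59 - 57.34)/75.59)*100 = 24.14 %
Therefore the conveyance loss percentage = 24.14 %.


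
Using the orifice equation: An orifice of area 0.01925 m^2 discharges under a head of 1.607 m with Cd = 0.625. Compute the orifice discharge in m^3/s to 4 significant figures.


Approach: apply the orifice equation, Q = Cd*A*sqrt(2*g*h).
Q = 0.625 * 0.01925 * sqrt(2*9.81*1.607) = 0.06756 m^3/s
Therefore the orifice discharge = 0.06756 m^3/s.


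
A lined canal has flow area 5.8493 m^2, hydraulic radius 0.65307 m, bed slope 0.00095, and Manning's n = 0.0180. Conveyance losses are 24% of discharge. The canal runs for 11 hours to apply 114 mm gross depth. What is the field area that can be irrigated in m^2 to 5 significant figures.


Approach: apply Manning's equation with a conveyance and depth budget, Q = (1/n)*A*R^(2/3)*S^(1/2); Q_field = Q*(1-loss); Area = Q_field*t/(d/1000).
Step 1 — canal discharge (Manning's equation):
  Q = (1/0.0180) * 5.8493 * 0.65307^(2/3) * 0.00095^(1/2) = 7.539335 m^3/s
Step 2 — delivered flow: Q_field = 7.539335*(1 - 24/100) = 5.729894 m^3/s
Step 3 — volume delivered: V = 5.729894 * 11*3600 = 226903.8 m^3
Step 4 — area served: A = V / (depth/1000) = 226903.8 / 0.114 = 1990400 m^2
Therefore the field area that can be irrigated = 1990400 m^2.


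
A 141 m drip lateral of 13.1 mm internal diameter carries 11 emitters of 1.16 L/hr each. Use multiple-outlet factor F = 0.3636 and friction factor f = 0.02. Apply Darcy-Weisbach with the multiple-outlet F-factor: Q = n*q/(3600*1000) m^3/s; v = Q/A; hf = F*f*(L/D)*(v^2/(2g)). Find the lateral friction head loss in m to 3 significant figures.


Q = 11*1.16/(3600*1000) = 3.5444e-06 m^3/s
A = pi*(13.1e-3/2)^2 = 1.3478e-04 m^2, so v = Q/A = 0.026298 m/s
hf = 0.3636*0.02*(141/0.0131)*(0.026298^2/(2*9.81)) = 0.00276 m
Therefore the lateral friction head loss = 0.00276 m.


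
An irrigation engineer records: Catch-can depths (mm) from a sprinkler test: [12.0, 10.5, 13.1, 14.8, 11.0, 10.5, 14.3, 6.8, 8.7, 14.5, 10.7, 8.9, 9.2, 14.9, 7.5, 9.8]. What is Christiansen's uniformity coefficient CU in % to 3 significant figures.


Approach: apply Christiansen's uniformity coefficient, CU = (1 - mean_abs_deviation/mean)*100.
mean = 11.075 mm
mean |d_i - mean| = 2.1437 mm
CU = (1 - 2.1437/11.075)*100 = 80.6 %
Therefore Christiansen's uniformity coefficient CU = 80.6 %.


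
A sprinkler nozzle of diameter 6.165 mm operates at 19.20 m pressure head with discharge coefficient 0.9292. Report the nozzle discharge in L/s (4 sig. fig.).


Approach: apply the orifice equation, Q = Cd*A*sqrt(2*g*h), A = pi*(d/2)^2.
A = pi*(6.165e-3/2)^2 = 2.98508e-05 m^2
Q = 0.9292 * 2.98508e-05 * sqrt(2*9.81*19.20) * 1000 = 0.5384 L/s
Therefore the nozzle discharge = 0.5384 L/s.


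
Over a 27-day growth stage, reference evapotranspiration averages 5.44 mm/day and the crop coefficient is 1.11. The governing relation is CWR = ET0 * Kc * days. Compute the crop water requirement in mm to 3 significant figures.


CWR = 5.44 * 1.11 * 27 = 163 mm
Therefore the crop water requirement = 163 mm.


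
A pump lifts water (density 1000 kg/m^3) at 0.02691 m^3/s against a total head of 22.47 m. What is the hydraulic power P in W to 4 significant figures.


Approach: apply the hydraulic power relation, P = rho*g*Q*H.
P = 1000 * 9.81 * 0.02691 * 22.47 = 5932 W
Therefore the hydraulic power P = 5932 W.


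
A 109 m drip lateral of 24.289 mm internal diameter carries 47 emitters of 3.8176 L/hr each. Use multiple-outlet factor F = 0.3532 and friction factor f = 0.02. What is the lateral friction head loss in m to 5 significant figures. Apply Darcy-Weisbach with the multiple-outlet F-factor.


Approach: apply Darcy-Weisbach with the multiple-outlet F-factor, Q = n*q/(3600*1000) m^3/s; v = Q/A; hf = F*f*(L/D)*(v^2/(2g)).
Q = 47*3.8176/(3600*1000) = 4.984089e-05 m^3/s
A = pi*(24.289e-3/2)^2 = 4.633500e-04 m^2, so v = Q/A = 0.1075664 m/s
hf = 0.3532*0.02*(109/0.024289)*(0.1075664^2/(2*9.81)) = 0.018695 m
Therefore the lateral friction head loss = 0.018695 m.


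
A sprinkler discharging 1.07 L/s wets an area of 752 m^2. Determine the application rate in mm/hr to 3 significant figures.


Approach: apply the application rate relation, rate = (Q/A)*3600.
rate = (1.07 / 752) * 3600 = 5.12 mm/hr
Therefore the application rate = 5.12 mm/hr.


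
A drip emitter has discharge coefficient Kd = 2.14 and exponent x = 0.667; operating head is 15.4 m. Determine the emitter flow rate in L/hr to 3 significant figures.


Approach: apply the emitter characteristic equation, q = Kd * h^x.
q = 2.14 * 15.4^0.667 = 13.3 L/hr
Therefore the emitter flow rate = 13.3 L/hr.


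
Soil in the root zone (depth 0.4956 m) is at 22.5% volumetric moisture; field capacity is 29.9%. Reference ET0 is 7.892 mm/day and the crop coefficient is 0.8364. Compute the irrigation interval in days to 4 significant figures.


Approach: apply soil-water budget scheduling, SMD = (FC-theta)/100*depth*1000; ETc = ET0*Kc; interval = SMD/ETc.
Step 1 — soil moisture deficit:
  SMD = (29.9 - 22.5)/100 * 0.4956 * 1000 = 36.6744 mm
Step 2 — daily crop ET (ETc = ET0*Kc):
  ETc = 7.892 * 0.8364 = 6.60087 mm/day
Step 3 — irrigation interval (SMD/ETc):
  interval = 36.6744 / 6.60087 = 5.556 days
Therefore the irrigation interval = 5.556 days.


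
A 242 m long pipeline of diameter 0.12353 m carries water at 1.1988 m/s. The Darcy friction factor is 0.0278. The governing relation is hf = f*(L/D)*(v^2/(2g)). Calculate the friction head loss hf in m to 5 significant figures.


hf = 0.0278 * (242/0.12353) * (1.1988^2 / (2*9.81))
hf = 3.9892 m
Therefore the friction head loss hf = 3.9892 m.


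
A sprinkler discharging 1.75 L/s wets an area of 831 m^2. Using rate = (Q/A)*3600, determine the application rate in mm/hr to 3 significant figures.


rate = (1.75 / 831) * 3600 = 7.58 mm/hr
Therefore the application rate = 7.58 mm/hr.


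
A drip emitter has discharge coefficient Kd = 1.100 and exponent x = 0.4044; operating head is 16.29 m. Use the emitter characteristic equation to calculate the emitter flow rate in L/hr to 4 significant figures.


Approach: apply the emitter characteristic equation, q = Kd * h^x.
q = 1.100 * 16.29^0.4044 = 3.400 L/hr
Therefore the emitter flow rate = 3.400 L/hr.


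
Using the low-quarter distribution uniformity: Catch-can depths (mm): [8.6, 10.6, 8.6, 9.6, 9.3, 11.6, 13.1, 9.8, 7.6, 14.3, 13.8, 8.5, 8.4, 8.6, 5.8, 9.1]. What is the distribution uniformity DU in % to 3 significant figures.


Approach: apply the low-quarter distribution uniformity, DU = (mean of lowest quarter of readings / overall mean)*100.
sorted lowest 4 of 16: [5.8, 7.6, 8.4, 8.5] -> mean = 7.5750 mm
overall mean = 9.8313 mm
DU = (7.5750/9.8313)*100 = 77.1 %
Therefore the distribution uniformity DU = 77.1 %.


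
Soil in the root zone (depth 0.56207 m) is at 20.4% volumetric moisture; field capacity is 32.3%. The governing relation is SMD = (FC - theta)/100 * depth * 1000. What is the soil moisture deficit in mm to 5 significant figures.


SMD = (32.3 - 20.4)/100 * 0.56207 * 1000 = 66.886 mm
Therefore the soil moisture deficit = 66.886 mm.


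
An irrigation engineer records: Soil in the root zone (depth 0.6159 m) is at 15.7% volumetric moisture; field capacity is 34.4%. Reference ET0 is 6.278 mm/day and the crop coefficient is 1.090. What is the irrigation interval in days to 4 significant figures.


Approach: apply soil-water budget scheduling, SMD = (FC-theta)/100*depth*1000; ETc = ET0*Kc; interval = SMD/ETc.
Step 1 — soil moisture deficit:
  SMD = (34.4 - 15.7)/100 * 0.6159 * 1000 = 115.173 mm
Step 2 — daily crop ET (ETc = ET0*Kc):
  ETc = 6.278 * 1.090 = 6.84302 mm/day
Step 3 — irrigation interval (SMD/ETc):
  interval = 115.173 / 6.84302 = 16.83 days
Therefore the irrigation interval = 16.83 days.


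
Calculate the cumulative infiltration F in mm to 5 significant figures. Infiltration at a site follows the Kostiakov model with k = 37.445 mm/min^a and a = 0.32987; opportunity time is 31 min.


Approach: apply the Kostiakov infiltration equation, F = k*t^a.
F = 37.445 * 31^0.32987 = 116.24 mm
Therefore the cumulative infiltration F = 116.24 mm.


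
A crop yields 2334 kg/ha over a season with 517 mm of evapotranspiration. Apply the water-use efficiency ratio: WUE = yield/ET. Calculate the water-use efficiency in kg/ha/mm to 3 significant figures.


WUE = 2334 / 517 = 4.51 kg/ha/mm
Therefore the water-use efficiency = 4.51 kg/ha/mm.


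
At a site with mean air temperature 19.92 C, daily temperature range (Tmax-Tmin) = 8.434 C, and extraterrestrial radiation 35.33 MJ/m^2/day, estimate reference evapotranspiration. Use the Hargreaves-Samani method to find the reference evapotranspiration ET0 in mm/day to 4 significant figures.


Approach: apply the Hargreaves-Samani method, ET0 = 0.0023*(Tmean+17.8)*sqrt(Tmax-Tmin)*0.408*Ra.
ET0 = 0.0023*(19.92+17.8)*sqrt(8.434)*0.408*35.33 = 3.632 mm/day
Therefore the reference evapotranspiration ET0 = 3.632 mm/day.


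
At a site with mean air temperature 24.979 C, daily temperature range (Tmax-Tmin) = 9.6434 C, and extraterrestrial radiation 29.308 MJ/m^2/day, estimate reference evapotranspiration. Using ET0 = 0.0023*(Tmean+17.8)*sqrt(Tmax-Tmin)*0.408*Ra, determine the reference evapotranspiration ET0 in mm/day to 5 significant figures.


ET0 = 0.0023*(24.979+17.8)*sqrt(9.6434)*0.408*29.308 = 3.6536 mm/day
Therefore the reference evapotranspiration ET0 = 3.6536 mm/day.


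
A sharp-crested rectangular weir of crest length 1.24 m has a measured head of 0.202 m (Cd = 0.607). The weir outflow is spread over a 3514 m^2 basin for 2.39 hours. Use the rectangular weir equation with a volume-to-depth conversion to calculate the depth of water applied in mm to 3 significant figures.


Approach: apply the rectangular weir equation with a volume-to-depth conversion, Q = (2/3)*Cd*L*sqrt(2g)*H^1.5; d = Q*t/A * 1000.
Step 1 — weir discharge:
  Q = (2/3)*0.607*1.24*sqrt(2*9.81)*0.202^1.5 = 0.20179 m^3/s
Step 2 — volume: V = 0.20179 * 2.39*3600 = 1736.2 m^3
Step 3 — depth: d = V/A * 1000 = 1736.2/3514 * 1000 = 494 mm
Therefore the depth of water applied = 494 mm.


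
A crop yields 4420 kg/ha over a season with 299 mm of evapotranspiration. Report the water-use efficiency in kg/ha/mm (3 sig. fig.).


Approach: apply the water-use efficiency ratio, WUE = yield/ET.
WUE = 4420 / 299 = 14.8 kg/ha/mm
Therefore the water-use efficiency = 14.8 kg/ha/mm.


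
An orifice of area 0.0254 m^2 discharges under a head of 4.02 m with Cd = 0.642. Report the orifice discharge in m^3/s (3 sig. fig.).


Approach: apply the orifice equation, Q = Cd*A*sqrt(2*g*h).
Q = 0.642 * 0.0254 * sqrt(2*9.81*4.02) = 0.145 m^3/s
Therefore the orifice discharge = 0.145 m^3/s.


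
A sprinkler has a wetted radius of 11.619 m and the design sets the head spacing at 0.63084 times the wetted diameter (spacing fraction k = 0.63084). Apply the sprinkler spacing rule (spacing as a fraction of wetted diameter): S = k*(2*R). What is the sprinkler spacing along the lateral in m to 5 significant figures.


S = 0.63084 * (2 * 11.619) = 14.659 m
Therefore the sprinkler spacing along the lateral = 14.659 m.


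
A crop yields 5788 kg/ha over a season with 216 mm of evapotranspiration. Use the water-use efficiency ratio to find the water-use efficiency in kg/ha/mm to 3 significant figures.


Approach: apply the water-use efficiency ratio, WUE = yield/ET.
WUE = 5788 / 216 = 26.8 kg/ha/mm
Therefore the water-use efficiency = 26.8 kg/ha/mm.


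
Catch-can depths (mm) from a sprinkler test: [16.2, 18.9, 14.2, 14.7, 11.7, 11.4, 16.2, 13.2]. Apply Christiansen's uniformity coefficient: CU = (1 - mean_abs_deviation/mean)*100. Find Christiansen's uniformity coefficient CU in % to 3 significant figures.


mean = 14.562 mm
mean |d_i - mean| = 1.9375 mm
CU = (1 - 1.9375/14.562)*100 = 86.7 %
Therefore Christiansen's uniformity coefficient CU = 86.7 %.


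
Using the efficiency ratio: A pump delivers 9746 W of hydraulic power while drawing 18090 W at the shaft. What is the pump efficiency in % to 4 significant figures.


Approach: apply the efficiency ratio, eta = (P_out/P_in)*100.
eta = (9746 / 18090) * 100 = 53.88 %
Therefore the pump efficiency = 53.88 %.


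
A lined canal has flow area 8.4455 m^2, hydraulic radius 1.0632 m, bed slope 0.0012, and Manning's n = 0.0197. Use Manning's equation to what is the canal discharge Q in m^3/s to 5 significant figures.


Approach: apply Manning's equation, Q = (1/n)*A*R^(2/3)*S^(1/2).
Q = (1/0.0197) * 8.4455 * 1.0632^(2/3) * 0.0012^(1/2) = 15.470 m^3/s
Therefore the canal discharge Q = 15.470 m^3/s.


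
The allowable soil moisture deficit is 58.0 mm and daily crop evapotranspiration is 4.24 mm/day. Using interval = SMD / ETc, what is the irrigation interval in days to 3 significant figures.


interval = 58.0 / 4.24 = 13.7 days
Therefore the irrigation interval = 13.7 days.


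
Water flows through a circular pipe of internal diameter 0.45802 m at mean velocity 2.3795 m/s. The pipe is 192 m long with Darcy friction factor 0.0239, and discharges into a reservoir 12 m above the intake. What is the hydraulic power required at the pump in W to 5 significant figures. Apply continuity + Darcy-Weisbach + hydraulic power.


Approach: apply continuity + Darcy-Weisbach + hydraulic power, Q = A*v; hf = f*(L/D)*(v^2/(2g)); H = static + hf; P = rho*g*Q*H.
Step 1 — flow rate (continuity, Q = A*v):
  A = pi*(0.45802/2)^2 = 0.1647626 m^2
  Q = 0.1647626 * 2.3795 = 0.3920527 m^3/s
Step 2 — friction head loss (Darcy-Weisbach):
  hf = 0.0239 * (192/0.45802) * (2.3795^2 / (2*9.81))
  hf = 2.891260 m
Step 3 — total head: H = 12 + 2.891260 = 14.89126 m
Step 4 — hydraulic power (P = rho*g*Q*H):
  P = 1000 * 9.81 * 0.3920527 * 14.89126 = 57272 W
Therefore the hydraulic power required at the pump = 57272 W.


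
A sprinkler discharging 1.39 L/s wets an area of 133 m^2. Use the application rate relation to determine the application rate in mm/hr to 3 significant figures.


Approach: apply the application rate relation, rate = (Q/A)*3600.
rate = (1.39 / 133) * 3600 = 37.6 mm/hr
Therefore the application rate = 37.6 mm/hr.


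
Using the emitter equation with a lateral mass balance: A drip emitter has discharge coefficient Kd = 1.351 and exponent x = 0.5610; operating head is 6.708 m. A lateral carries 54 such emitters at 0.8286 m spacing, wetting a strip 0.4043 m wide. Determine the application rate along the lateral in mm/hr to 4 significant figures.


Approach: apply the emitter equation with a lateral mass balance, q = Kd*h^x; Q = n*q; rate = Q/(n*spacing*width).
Step 1 — single emitter flow (q = Kd*h^x):
  q = 1.351 * 6.708^0.5610 = 3.92983 L/hr
Step 2 — total lateral flow: Q = 54 * 3.92983 = 212.211 L/hr
Step 3 — wetted area: A = 54 * 0.8286 * 0.4043 = 18.0902 m^2
Step 4 — application rate: Q/A = 212.211/18.0902 = 11.73 mm/hr
Therefore the application rate along the lateral = 11.73 mm/hr.


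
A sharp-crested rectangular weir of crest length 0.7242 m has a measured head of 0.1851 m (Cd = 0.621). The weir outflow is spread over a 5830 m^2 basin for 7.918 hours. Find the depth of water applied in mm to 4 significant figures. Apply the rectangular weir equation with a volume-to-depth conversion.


Approach: apply the rectangular weir equation with a volume-to-depth conversion, Q = (2/3)*Cd*L*sqrt(2g)*H^1.5; d = Q*t/A * 1000.
Step 1 — weir discharge:
  Q = (2/3)*0.621*0.7242*sqrt(2*9.81)*0.1851^1.5 = 0.105759 m^3/s
Step 2 — volume: V = 0.105759 * 7.918*3600 = 3014.64 m^3
Step 3 — depth: d = V/A * 1000 = 3014.64/5830 * 1000 = 517.1 mm
Therefore the depth of water applied = 517.1 mm.


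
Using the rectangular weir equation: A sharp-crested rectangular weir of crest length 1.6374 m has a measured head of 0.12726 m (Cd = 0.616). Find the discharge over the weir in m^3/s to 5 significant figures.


Approach: apply the rectangular weir equation, Q = (2/3)*Cd*L*sqrt(2g)*H^1.5.
Q = (2/3)*0.616*1.6374*sqrt(2*9.81)*0.12726^1.5 = 0.13522 m^3/s
Therefore the discharge over the weir = 0.13522 m^3/s.


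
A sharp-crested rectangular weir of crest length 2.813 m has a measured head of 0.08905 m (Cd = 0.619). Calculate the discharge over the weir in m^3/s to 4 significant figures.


Approach: apply the rectangular weir equation, Q = (2/3)*Cd*L*sqrt(2g)*H^1.5.
Q = (2/3)*0.619*2.813*sqrt(2*9.81)*0.08905^1.5 = 0.1366 m^3/s
Therefore the discharge over the weir = 0.1366 m^3/s.


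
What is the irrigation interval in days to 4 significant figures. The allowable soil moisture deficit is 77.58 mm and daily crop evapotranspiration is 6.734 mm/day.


Approach: apply the irrigation interval relation, interval = SMD / ETc.
interval = 77.58 / 6.734 = 11.52 days
Therefore the irrigation interval = 11.52 days.


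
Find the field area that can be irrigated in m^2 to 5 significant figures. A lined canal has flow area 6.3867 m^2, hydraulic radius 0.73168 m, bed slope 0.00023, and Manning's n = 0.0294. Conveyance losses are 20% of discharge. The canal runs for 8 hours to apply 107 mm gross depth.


Approach: apply Manning's equation with a conveyance and depth budget, Q = (1/n)*A*R^(2/3)*S^(1/2); Q_field = Q*(1-loss); Area = Q_field*t/(d/1000).
Step 1 — canal discharge (Manning's equation):
  Q = (1/0.0294) * 6.3867 * 0.73168^(2/3) * 0.00023^(1/2) = 2.675103 m^3/s
Step 2 — delivered flow: Q_field = 2.675103*(1 - 20/100) = 2.140083 m^3/s
Step 3 — volume delivered: V = 2.140083 * 8*3600 = 61634.38 m^3
Step 4 — area served: A = V / (depth/1000) = 61634.38 / 0.107 = 576020 m^2
Therefore the field area that can be irrigated = 576020 m^2.


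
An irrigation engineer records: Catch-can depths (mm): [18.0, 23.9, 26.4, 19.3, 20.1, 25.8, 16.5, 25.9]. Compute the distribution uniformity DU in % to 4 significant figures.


Approach: apply the low-quarter distribution uniformity, DU = (mean of lowest quarter of readings / overall mean)*100.
sorted lowest 2 of 8: [16.5, 18.0] -> mean = 17.2500 mm
overall mean = 21.9875 mm
DU = (17.2500/21.9875)*100 = 78.45 %
Therefore the distribution uniformity DU = 78.45 %.


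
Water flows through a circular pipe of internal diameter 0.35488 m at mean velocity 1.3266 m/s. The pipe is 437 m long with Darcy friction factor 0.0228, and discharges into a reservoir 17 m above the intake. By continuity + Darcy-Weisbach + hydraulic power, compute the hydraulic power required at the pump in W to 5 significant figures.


Approach: apply continuity + Darcy-Weisbach + hydraulic power, Q = A*v; hf = f*(L/D)*(v^2/(2g)); H = static + hf; P = rho*g*Q*H.
Step 1 — flow rate (continuity, Q = A*v):
  A = pi*(0.35488/2)^2 = 0.09891290 m^2
  Q = 0.09891290 * 1.3266 = 0.1312179 m^3/s
Step 2 — friction head loss (Darcy-Weisbach):
  hf = 0.0228 * (437/0.35488) * (1.3266^2 / (2*9.81))
  hf = 2.518348 m
Step 3 — total head: H = 17 + 2.518348 = 19.51835 m
Step 4 — hydraulic power (P = rho*g*Q*H):
  P = 1000 * 9.81 * 0.1312179 * 19.51835 = 25125 W
Therefore the hydraulic power required at the pump = 25125 W.


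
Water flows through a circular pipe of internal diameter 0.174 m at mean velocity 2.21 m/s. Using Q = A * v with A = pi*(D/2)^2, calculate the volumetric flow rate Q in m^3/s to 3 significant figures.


A = pi*(0.174/2)^2 = 0.023779 m^2
Q = 0.023779 * 2.21 = 0.0526 m^3/s
Therefore the volumetric flow rate Q = 0.0526 m^3/s.


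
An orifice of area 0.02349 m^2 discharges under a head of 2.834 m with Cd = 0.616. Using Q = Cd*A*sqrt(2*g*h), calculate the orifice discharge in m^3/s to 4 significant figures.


Q = 0.616 * 0.02349 * sqrt(2*9.81*2.834) = 0.1079 m^3/s
Therefore the orifice discharge = 0.1079 m^3/s.


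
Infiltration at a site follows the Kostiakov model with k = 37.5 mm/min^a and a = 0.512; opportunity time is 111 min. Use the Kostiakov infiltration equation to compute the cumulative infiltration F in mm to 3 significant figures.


Approach: apply the Kostiakov infiltration equation, F = k*t^a.
F = 37.5 * 111^0.512 = 418 mm
Therefore the cumulative infiltration F = 418 mm.


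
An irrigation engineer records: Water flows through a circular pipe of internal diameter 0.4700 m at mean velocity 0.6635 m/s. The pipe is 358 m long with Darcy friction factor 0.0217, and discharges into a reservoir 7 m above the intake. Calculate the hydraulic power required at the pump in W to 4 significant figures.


Approach: apply continuity + Darcy-Weisbach + hydraulic power, Q = A*v; hf = f*(L/D)*(v^2/(2g)); H = static + hf; P = rho*g*Q*H.
Step 1 — flow rate (continuity, Q = A*v):
  A = pi*(0.4700/2)^2 = 0.173494 m^2
  Q = 0.173494 * 0.6635 = 0.115114 m^3/s
Step 2 — friction head loss (Darcy-Weisbach):
  hf = 0.0217 * (358/0.4700) * (0.6635^2 / (2*9.81))
  hf = 0.370875 m
Step 3 — total head: H = 7 + 0.370875 = 7.37088 m
Step 4 — hydraulic power (P = rho*g*Q*H):
  P = 1000 * 9.81 * 0.115114 * 7.37088 = 8324 W
Therefore the hydraulic power required at the pump = 8324 W.


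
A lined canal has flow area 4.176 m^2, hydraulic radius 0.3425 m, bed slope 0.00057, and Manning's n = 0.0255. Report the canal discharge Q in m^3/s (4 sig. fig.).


Approach: apply Manning's equation, Q = (1/n)*A*R^(2/3)*S^(1/2).
Q = (1/0.0255) * 4.176 * 0.3425^(2/3) * 0.00057^(1/2) = 1.914 m^3/s
Therefore the canal discharge Q = 1.914 m^3/s.


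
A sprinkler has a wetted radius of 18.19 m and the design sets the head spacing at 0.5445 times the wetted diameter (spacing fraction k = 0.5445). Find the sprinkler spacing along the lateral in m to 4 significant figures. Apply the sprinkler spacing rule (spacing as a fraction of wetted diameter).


Approach: apply the sprinkler spacing rule (spacing as a fraction of wetted diameter), S = k*(2*R).
S = 0.5445 * (2 * 18.19) = 19.81 m
Therefore the sprinkler spacing along the lateral = 19.81 m.


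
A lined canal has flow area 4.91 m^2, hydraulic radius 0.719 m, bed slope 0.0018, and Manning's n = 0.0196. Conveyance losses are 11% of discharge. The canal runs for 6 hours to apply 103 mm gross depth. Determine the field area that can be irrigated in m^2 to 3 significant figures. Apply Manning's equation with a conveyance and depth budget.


Approach: apply Manning's equation with a conveyance and depth budget, Q = (1/n)*A*R^(2/3)*S^(1/2); Q_field = Q*(1-loss); Area = Q_field*t/(d/1000).
Step 1 — canal discharge (Manning's equation):
  Q = (1/0.0196) * 4.91 * 0.719^(2/3) * 0.0018^(1/2) = 8.5300 m^3/s
Step 2 — delivered flow: Q_field = 8.5300*(1 - 11/100) = 7.5917 m^3/s
Step 3 — volume delivered: V = 7.5917 * 6*3600 = 163980 m^3
Step 4 — area served: A = V / (depth/1000) = 163980 / 0.103 = 1590000 m^2
Therefore the field area that can be irrigated = 1590000 m^2.
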